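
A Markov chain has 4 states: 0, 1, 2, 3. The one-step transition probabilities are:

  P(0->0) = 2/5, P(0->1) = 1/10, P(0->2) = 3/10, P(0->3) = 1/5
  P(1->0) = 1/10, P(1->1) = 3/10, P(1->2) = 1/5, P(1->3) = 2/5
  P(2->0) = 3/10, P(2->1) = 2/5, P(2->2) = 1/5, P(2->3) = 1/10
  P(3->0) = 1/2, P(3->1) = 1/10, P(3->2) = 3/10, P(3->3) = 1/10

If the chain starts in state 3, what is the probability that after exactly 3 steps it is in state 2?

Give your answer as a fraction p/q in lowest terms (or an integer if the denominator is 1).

Computing P^3 by repeated multiplication:
P^1 =
  0: [2/5, 1/10, 3/10, 1/5]
  1: [1/10, 3/10, 1/5, 2/5]
  2: [3/10, 2/5, 1/5, 1/10]
  3: [1/2, 1/10, 3/10, 1/10]
P^2 =
  0: [9/25, 21/100, 13/50, 17/100]
  1: [33/100, 11/50, 1/4, 1/5]
  2: [27/100, 6/25, 6/25, 1/4]
  3: [7/20, 21/100, 13/50, 9/50]
P^3 =
  0: [41/125, 11/50, 253/1000, 199/1000]
  1: [329/1000, 219/1000, 253/1000, 199/1000]
  2: [329/1000, 11/50, 63/250, 199/1000]
  3: [329/1000, 11/50, 253/1000, 99/500]

(P^3)[3 -> 2] = 253/1000

Answer: 253/1000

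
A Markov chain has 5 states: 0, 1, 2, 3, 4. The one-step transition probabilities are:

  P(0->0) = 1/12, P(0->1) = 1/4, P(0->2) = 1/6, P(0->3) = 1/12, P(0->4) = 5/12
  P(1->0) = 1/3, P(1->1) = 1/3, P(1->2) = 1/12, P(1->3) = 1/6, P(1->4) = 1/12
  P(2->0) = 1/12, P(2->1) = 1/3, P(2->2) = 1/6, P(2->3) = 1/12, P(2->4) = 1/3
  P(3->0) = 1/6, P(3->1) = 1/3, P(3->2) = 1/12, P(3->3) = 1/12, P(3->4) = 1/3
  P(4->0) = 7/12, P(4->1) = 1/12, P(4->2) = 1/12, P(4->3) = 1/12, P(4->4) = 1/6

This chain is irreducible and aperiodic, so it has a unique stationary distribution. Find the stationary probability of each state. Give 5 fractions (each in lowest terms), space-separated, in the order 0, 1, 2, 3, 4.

Answer: 6287/22445 5539/22445 2612/22445 2332/22445 1135/4489

Derivation:
The stationary distribution satisfies pi = pi * P, i.e.:
  pi_0 = 1/12*pi_0 + 1/3*pi_1 + 1/12*pi_2 + 1/6*pi_3 + 7/12*pi_4
  pi_1 = 1/4*pi_0 + 1/3*pi_1 + 1/3*pi_2 + 1/3*pi_3 + 1/12*pi_4
  pi_2 = 1/6*pi_0 + 1/12*pi_1 + 1/6*pi_2 + 1/12*pi_3 + 1/12*pi_4
  pi_3 = 1/12*pi_0 + 1/6*pi_1 + 1/12*pi_2 + 1/12*pi_3 + 1/12*pi_4
  pi_4 = 5/12*pi_0 + 1/12*pi_1 + 1/3*pi_2 + 1/3*pi_3 + 1/6*pi_4
with normalization: pi_0 + pi_1 + pi_2 + pi_3 + pi_4 = 1.

Using the first 4 balance equations plus normalization, the linear system A*pi = b is:
  [-11/12, 1/3, 1/12, 1/6, 7/12] . pi = 0
  [1/4, -2/3, 1/3, 1/3, 1/12] . pi = 0
  [1/6, 1/12, -5/6, 1/12, 1/12] . pi = 0
  [1/12, 1/6, 1/12, -11/12, 1/12] . pi = 0
  [1, 1, 1, 1, 1] . pi = 1

Solving yields:
  pi_0 = 6287/22445
  pi_1 = 5539/22445
  pi_2 = 2612/22445
  pi_3 = 2332/22445
  pi_4 = 1135/4489

Verification (pi * P):
  6287/22445*1/12 + 5539/22445*1/3 + 2612/22445*1/12 + 2332/22445*1/6 + 1135/4489*7/12 = 6287/22445 = pi_0  (ok)
  6287/22445*1/4 + 5539/22445*1/3 + 2612/22445*1/3 + 2332/22445*1/3 + 1135/4489*1/12 = 5539/22445 = pi_1  (ok)
  6287/22445*1/6 + 5539/22445*1/12 + 2612/22445*1/6 + 2332/22445*1/12 + 1135/4489*1/12 = 2612/22445 = pi_2  (ok)
  6287/22445*1/12 + 5539/22445*1/6 + 2612/22445*1/12 + 2332/22445*1/12 + 1135/4489*1/12 = 2332/22445 = pi_3  (ok)
  6287/22445*5/12 + 5539/22445*1/12 + 2612/22445*1/3 + 2332/22445*1/3 + 1135/4489*1/6 = 1135/4489 = pi_4  (ok)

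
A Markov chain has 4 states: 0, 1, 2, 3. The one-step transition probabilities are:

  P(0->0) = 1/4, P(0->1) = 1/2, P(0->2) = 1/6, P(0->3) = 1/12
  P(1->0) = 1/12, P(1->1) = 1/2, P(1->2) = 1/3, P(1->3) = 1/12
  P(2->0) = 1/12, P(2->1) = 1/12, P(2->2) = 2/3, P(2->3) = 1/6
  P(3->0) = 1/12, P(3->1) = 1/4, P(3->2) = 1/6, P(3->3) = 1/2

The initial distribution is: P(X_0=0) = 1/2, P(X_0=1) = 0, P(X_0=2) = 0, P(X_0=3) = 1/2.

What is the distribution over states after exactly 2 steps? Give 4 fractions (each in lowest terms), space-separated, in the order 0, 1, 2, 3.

Propagating the distribution step by step (d_{t+1} = d_t * P):
d_0 = (0=1/2, 1=0, 2=0, 3=1/2)
  d_1[0] = 1/2*1/4 + 0*1/12 + 0*1/12 + 1/2*1/12 = 1/6
  d_1[1] = 1/2*1/2 + 0*1/2 + 0*1/12 + 1/2*1/4 = 3/8
  d_1[2] = 1/2*1/6 + 0*1/3 + 0*2/3 + 1/2*1/6 = 1/6
  d_1[3] = 1/2*1/12 + 0*1/12 + 0*1/6 + 1/2*1/2 = 7/24
d_1 = (0=1/6, 1=3/8, 2=1/6, 3=7/24)
  d_2[0] = 1/6*1/4 + 3/8*1/12 + 1/6*1/12 + 7/24*1/12 = 1/9
  d_2[1] = 1/6*1/2 + 3/8*1/2 + 1/6*1/12 + 7/24*1/4 = 103/288
  d_2[2] = 1/6*1/6 + 3/8*1/3 + 1/6*2/3 + 7/24*1/6 = 5/16
  d_2[3] = 1/6*1/12 + 3/8*1/12 + 1/6*1/6 + 7/24*1/2 = 7/32
d_2 = (0=1/9, 1=103/288, 2=5/16, 3=7/32)

Answer: 1/9 103/288 5/16 7/32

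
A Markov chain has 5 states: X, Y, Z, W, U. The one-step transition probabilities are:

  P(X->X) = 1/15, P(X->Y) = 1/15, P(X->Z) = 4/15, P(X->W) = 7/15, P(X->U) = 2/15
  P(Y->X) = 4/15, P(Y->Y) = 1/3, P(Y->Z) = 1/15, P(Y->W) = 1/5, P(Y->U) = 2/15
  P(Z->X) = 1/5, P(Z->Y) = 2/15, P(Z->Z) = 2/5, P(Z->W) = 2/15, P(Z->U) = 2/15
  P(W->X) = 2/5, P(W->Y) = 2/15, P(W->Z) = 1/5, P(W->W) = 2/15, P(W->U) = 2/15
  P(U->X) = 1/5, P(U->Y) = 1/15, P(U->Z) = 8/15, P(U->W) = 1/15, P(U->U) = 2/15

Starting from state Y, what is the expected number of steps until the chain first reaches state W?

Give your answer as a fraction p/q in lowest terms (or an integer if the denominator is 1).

Answer: 41175/9011

Derivation:
Let h_i = expected steps to first reach W from state i.
Boundary: h_W = 0.
First-step equations for the other states:
  h_X = 1 + 1/15*h_X + 1/15*h_Y + 4/15*h_Z + 7/15*h_W + 2/15*h_U
  h_Y = 1 + 4/15*h_X + 1/3*h_Y + 1/15*h_Z + 1/5*h_W + 2/15*h_U
  h_Z = 1 + 1/5*h_X + 2/15*h_Y + 2/5*h_Z + 2/15*h_W + 2/15*h_U
  h_U = 1 + 1/5*h_X + 1/15*h_Y + 8/15*h_Z + 1/15*h_W + 2/15*h_U

Substituting h_W = 0 and rearranging gives the linear system (I - Q) h = 1:
  [14/15, -1/15, -4/15, -2/15] . (h_X, h_Y, h_Z, h_U) = 1
  [-4/15, 2/3, -1/15, -2/15] . (h_X, h_Y, h_Z, h_U) = 1
  [-1/5, -2/15, 3/5, -2/15] . (h_X, h_Y, h_Z, h_U) = 1
  [-1/5, -1/15, -8/15, 13/15] . (h_X, h_Y, h_Z, h_U) = 1

Solving yields:
  h_X = 32850/9011
  h_Y = 41175/9011
  h_Z = 46125/9011
  h_U = 49530/9011

Starting state is Y, so the expected hitting time is h_Y = 41175/9011.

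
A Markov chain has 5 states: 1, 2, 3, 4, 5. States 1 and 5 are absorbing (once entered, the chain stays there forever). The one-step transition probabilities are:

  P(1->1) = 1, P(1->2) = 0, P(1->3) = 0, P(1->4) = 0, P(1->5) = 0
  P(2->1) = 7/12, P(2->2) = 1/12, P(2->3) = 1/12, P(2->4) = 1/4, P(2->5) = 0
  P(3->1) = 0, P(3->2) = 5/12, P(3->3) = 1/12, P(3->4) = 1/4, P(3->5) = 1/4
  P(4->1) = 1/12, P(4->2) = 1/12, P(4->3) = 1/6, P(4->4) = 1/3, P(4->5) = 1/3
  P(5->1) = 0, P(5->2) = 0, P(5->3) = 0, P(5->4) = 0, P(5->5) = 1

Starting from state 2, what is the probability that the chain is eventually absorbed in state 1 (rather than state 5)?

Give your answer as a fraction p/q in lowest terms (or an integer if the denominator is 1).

Let a_i = P(absorbed in 1 | start in state i).
Boundary conditions: a_1 = 1, a_5 = 0.
For each transient state i, a_i = sum_j P(i->j) * a_j:
  a_2 = 7/12*a_1 + 1/12*a_2 + 1/12*a_3 + 1/4*a_4 + 0*a_5
  a_3 = 0*a_1 + 5/12*a_2 + 1/12*a_3 + 1/4*a_4 + 1/4*a_5
  a_4 = 1/12*a_1 + 1/12*a_2 + 1/6*a_3 + 1/3*a_4 + 1/3*a_5

Substituting a_1 = 1 and a_5 = 0, rearrange to (I - Q) a = r where r[i] = P(i -> 1):
  [11/12, -1/12, -1/4] . (a_2, a_3, a_4) = 7/12
  [-5/12, 11/12, -1/4] . (a_2, a_3, a_4) = 0
  [-1/12, -1/6, 2/3] . (a_2, a_3, a_4) = 1/12

Solving yields:
  a_2 = 305/398
  a_3 = 349/796
  a_4 = 263/796

Starting state is 2, so the absorption probability is a_2 = 305/398.

Answer: 305/398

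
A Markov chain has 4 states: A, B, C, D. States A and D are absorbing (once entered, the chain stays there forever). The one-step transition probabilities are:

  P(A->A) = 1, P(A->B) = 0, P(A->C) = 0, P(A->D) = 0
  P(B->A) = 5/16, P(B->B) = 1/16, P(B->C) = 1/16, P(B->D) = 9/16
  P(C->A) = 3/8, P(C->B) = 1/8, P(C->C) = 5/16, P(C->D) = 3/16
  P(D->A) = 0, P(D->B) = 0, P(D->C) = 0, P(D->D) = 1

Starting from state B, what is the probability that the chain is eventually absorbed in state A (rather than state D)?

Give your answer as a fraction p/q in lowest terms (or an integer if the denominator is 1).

Answer: 61/163

Derivation:
Let a_i = P(absorbed in A | start in state i).
Boundary conditions: a_A = 1, a_D = 0.
For each transient state i, a_i = sum_j P(i->j) * a_j:
  a_B = 5/16*a_A + 1/16*a_B + 1/16*a_C + 9/16*a_D
  a_C = 3/8*a_A + 1/8*a_B + 5/16*a_C + 3/16*a_D

Substituting a_A = 1 and a_D = 0, rearrange to (I - Q) a = r where r[i] = P(i -> A):
  [15/16, -1/16] . (a_B, a_C) = 5/16
  [-1/8, 11/16] . (a_B, a_C) = 3/8

Solving yields:
  a_B = 61/163
  a_C = 100/163

Starting state is B, so the absorption probability is a_B = 61/163.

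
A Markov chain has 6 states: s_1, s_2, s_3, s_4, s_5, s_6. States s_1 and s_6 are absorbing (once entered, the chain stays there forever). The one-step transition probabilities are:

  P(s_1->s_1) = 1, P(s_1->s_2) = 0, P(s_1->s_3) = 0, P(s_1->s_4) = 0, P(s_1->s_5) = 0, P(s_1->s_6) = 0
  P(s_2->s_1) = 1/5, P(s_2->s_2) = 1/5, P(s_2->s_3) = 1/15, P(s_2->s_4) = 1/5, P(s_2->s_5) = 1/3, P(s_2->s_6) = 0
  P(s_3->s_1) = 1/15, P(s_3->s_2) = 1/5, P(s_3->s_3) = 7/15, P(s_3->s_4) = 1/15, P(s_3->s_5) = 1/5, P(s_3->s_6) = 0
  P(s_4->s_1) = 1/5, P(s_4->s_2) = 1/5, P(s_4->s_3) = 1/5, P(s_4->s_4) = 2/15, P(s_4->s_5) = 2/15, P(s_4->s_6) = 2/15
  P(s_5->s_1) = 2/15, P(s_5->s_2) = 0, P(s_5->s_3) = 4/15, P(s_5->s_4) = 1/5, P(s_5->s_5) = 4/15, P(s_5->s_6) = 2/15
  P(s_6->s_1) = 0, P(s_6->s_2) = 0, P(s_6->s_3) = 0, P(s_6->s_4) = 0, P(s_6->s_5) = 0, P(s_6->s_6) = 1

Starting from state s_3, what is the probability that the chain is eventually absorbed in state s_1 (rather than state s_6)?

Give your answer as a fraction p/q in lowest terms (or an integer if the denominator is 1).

Answer: 1817/2535

Derivation:
Let a_i = P(absorbed in s_1 | start in state i).
Boundary conditions: a_s_1 = 1, a_s_6 = 0.
For each transient state i, a_i = sum_j P(i->j) * a_j:
  a_s_2 = 1/5*a_s_1 + 1/5*a_s_2 + 1/15*a_s_3 + 1/5*a_s_4 + 1/3*a_s_5 + 0*a_s_6
  a_s_3 = 1/15*a_s_1 + 1/5*a_s_2 + 7/15*a_s_3 + 1/15*a_s_4 + 1/5*a_s_5 + 0*a_s_6
  a_s_4 = 1/5*a_s_1 + 1/5*a_s_2 + 1/5*a_s_3 + 2/15*a_s_4 + 2/15*a_s_5 + 2/15*a_s_6
  a_s_5 = 2/15*a_s_1 + 0*a_s_2 + 4/15*a_s_3 + 1/5*a_s_4 + 4/15*a_s_5 + 2/15*a_s_6

Substituting a_s_1 = 1 and a_s_6 = 0, rearrange to (I - Q) a = r where r[i] = P(i -> s_1):
  [4/5, -1/15, -1/5, -1/3] . (a_s_2, a_s_3, a_s_4, a_s_5) = 1/5
  [-1/5, 8/15, -1/15, -1/5] . (a_s_2, a_s_3, a_s_4, a_s_5) = 1/15
  [-1/5, -1/5, 13/15, -2/15] . (a_s_2, a_s_3, a_s_4, a_s_5) = 1/5
  [0, -4/15, -1/5, 11/15] . (a_s_2, a_s_3, a_s_4, a_s_5) = 2/15

Solving yields:
  a_s_2 = 5587/7605
  a_s_3 = 1817/2535
  a_s_4 = 43/65
  a_s_5 = 1579/2535

Starting state is s_3, so the absorption probability is a_s_3 = 1817/2535.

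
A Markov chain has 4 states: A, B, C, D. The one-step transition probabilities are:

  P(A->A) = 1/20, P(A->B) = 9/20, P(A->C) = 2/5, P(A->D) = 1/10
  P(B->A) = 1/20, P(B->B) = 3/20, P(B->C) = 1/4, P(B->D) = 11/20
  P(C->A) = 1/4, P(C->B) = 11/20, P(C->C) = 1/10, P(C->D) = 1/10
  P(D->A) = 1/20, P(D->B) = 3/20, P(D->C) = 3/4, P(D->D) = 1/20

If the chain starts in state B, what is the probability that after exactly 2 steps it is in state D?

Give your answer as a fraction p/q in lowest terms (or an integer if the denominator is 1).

Computing P^2 by repeated multiplication:
P^1 =
  A: [1/20, 9/20, 2/5, 1/10]
  B: [1/20, 3/20, 1/4, 11/20]
  C: [1/4, 11/20, 1/10, 1/10]
  D: [1/20, 3/20, 3/4, 1/20]
P^2 =
  A: [13/100, 13/40, 99/400, 119/400]
  B: [1/10, 53/200, 99/200, 7/50]
  C: [7/100, 53/200, 129/400, 137/400]
  D: [1/5, 93/200, 17/100, 33/200]

(P^2)[B -> D] = 7/50

Answer: 7/50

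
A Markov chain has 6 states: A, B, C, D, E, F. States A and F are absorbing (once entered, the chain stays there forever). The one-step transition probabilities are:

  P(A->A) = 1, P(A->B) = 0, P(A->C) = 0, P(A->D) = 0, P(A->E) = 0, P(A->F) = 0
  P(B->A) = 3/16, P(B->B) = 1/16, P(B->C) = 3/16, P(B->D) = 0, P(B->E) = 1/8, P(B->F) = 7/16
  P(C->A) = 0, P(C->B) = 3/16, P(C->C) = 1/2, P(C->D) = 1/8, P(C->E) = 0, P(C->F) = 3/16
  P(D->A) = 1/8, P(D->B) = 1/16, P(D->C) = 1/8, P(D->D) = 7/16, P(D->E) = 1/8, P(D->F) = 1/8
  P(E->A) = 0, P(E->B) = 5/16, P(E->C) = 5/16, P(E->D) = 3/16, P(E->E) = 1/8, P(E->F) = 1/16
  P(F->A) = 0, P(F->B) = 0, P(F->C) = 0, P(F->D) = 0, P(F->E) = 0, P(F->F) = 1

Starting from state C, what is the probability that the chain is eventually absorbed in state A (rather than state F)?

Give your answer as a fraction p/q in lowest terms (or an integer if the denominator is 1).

Answer: 1030/5491

Derivation:
Let a_i = P(absorbed in A | start in state i).
Boundary conditions: a_A = 1, a_F = 0.
For each transient state i, a_i = sum_j P(i->j) * a_j:
  a_B = 3/16*a_A + 1/16*a_B + 3/16*a_C + 0*a_D + 1/8*a_E + 7/16*a_F
  a_C = 0*a_A + 3/16*a_B + 1/2*a_C + 1/8*a_D + 0*a_E + 3/16*a_F
  a_D = 1/8*a_A + 1/16*a_B + 1/8*a_C + 7/16*a_D + 1/8*a_E + 1/8*a_F
  a_E = 0*a_A + 5/16*a_B + 5/16*a_C + 3/16*a_D + 1/8*a_E + 1/16*a_F

Substituting a_A = 1 and a_F = 0, rearrange to (I - Q) a = r where r[i] = P(i -> A):
  [15/16, -3/16, 0, -1/8] . (a_B, a_C, a_D, a_E) = 3/16
  [-3/16, 1/2, -1/8, 0] . (a_B, a_C, a_D, a_E) = 0
  [-1/16, -1/8, 9/16, -1/8] . (a_B, a_C, a_D, a_E) = 1/8
  [-5/16, -5/16, -3/16, 7/8] . (a_B, a_C, a_D, a_E) = 0

Solving yields:
  a_B = 1478/5491
  a_C = 1030/5491
  a_D = 1903/5491
  a_E = 2607/10982

Starting state is C, so the absorption probability is a_C = 1030/5491.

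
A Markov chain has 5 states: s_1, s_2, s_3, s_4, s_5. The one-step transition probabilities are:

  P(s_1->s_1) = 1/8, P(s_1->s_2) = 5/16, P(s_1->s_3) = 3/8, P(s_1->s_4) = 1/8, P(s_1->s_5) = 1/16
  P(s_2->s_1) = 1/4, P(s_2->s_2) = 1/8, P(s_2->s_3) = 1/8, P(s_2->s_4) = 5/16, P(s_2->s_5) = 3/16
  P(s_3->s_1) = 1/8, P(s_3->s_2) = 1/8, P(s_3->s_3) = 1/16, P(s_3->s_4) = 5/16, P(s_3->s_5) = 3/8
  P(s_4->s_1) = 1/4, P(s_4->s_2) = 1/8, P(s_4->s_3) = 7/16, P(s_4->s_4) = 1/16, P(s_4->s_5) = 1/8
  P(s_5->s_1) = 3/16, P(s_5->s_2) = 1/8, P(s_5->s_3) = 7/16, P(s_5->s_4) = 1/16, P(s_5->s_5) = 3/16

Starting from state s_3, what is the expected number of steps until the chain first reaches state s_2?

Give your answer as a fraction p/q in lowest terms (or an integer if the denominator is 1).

Answer: 47888/7441

Derivation:
Let h_i = expected steps to first reach s_2 from state i.
Boundary: h_s_2 = 0.
First-step equations for the other states:
  h_s_1 = 1 + 1/8*h_s_1 + 5/16*h_s_2 + 3/8*h_s_3 + 1/8*h_s_4 + 1/16*h_s_5
  h_s_3 = 1 + 1/8*h_s_1 + 1/8*h_s_2 + 1/16*h_s_3 + 5/16*h_s_4 + 3/8*h_s_5
  h_s_4 = 1 + 1/4*h_s_1 + 1/8*h_s_2 + 7/16*h_s_3 + 1/16*h_s_4 + 1/8*h_s_5
  h_s_5 = 1 + 3/16*h_s_1 + 1/8*h_s_2 + 7/16*h_s_3 + 1/16*h_s_4 + 3/16*h_s_5

Substituting h_s_2 = 0 and rearranging gives the linear system (I - Q) h = 1:
  [7/8, -3/8, -1/8, -1/16] . (h_s_1, h_s_3, h_s_4, h_s_5) = 1
  [-1/8, 15/16, -5/16, -3/8] . (h_s_1, h_s_3, h_s_4, h_s_5) = 1
  [-1/4, -7/16, 15/16, -1/8] . (h_s_1, h_s_3, h_s_4, h_s_5) = 1
  [-3/16, -7/16, -1/16, 13/16] . (h_s_1, h_s_3, h_s_4, h_s_5) = 1

Solving yields:
  h_s_1 = 39152/7441
  h_s_3 = 47888/7441
  h_s_4 = 47072/7441
  h_s_5 = 6800/1063

Starting state is s_3, so the expected hitting time is h_s_3 = 47888/7441.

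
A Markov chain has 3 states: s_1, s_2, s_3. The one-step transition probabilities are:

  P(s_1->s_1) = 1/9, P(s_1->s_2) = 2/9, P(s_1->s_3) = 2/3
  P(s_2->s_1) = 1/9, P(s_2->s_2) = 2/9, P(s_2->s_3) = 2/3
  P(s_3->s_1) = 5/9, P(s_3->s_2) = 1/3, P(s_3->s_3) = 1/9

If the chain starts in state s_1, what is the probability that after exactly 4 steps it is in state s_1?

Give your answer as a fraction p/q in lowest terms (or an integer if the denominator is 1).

Answer: 731/2187

Derivation:
Computing P^4 by repeated multiplication:
P^1 =
  s_1: [1/9, 2/9, 2/3]
  s_2: [1/9, 2/9, 2/3]
  s_3: [5/9, 1/3, 1/9]
P^2 =
  s_1: [11/27, 8/27, 8/27]
  s_2: [11/27, 8/27, 8/27]
  s_3: [13/81, 19/81, 49/81]
P^3 =
  s_1: [59/243, 62/243, 122/243]
  s_2: [59/243, 62/243, 122/243]
  s_3: [277/729, 211/729, 241/729]
P^4 =
  s_1: [731/2187, 608/2187, 848/2187]
  s_2: [731/2187, 608/2187, 848/2187]
  s_3: [1693/6561, 1699/6561, 3169/6561]

(P^4)[s_1 -> s_1] = 731/2187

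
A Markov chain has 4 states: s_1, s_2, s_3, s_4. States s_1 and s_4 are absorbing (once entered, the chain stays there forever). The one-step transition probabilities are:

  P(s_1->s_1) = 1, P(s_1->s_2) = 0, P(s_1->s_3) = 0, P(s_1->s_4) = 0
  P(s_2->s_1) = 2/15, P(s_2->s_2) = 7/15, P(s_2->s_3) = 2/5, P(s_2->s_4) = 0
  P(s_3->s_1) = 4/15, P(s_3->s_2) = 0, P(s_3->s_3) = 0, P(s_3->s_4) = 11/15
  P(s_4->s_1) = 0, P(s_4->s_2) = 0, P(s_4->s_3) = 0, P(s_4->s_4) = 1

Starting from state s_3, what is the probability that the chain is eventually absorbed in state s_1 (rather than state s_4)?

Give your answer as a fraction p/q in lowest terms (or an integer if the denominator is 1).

Let a_i = P(absorbed in s_1 | start in state i).
Boundary conditions: a_s_1 = 1, a_s_4 = 0.
For each transient state i, a_i = sum_j P(i->j) * a_j:
  a_s_2 = 2/15*a_s_1 + 7/15*a_s_2 + 2/5*a_s_3 + 0*a_s_4
  a_s_3 = 4/15*a_s_1 + 0*a_s_2 + 0*a_s_3 + 11/15*a_s_4

Substituting a_s_1 = 1 and a_s_4 = 0, rearrange to (I - Q) a = r where r[i] = P(i -> s_1):
  [8/15, -2/5] . (a_s_2, a_s_3) = 2/15
  [0, 1] . (a_s_2, a_s_3) = 4/15

Solving yields:
  a_s_2 = 9/20
  a_s_3 = 4/15

Starting state is s_3, so the absorption probability is a_s_3 = 4/15.

Answer: 4/15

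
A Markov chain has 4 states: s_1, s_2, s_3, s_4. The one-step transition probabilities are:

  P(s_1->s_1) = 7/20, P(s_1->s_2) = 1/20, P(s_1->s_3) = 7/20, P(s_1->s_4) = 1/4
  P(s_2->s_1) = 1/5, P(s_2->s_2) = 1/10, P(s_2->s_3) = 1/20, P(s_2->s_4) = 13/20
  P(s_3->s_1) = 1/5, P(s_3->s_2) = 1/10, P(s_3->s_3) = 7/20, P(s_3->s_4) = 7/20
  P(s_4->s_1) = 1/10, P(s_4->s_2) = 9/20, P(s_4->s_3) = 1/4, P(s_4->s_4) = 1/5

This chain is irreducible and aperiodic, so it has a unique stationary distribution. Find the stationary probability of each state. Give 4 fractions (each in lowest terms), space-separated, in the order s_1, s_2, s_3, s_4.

Answer: 228/1169 491/2338 591/2338 400/1169

Derivation:
The stationary distribution satisfies pi = pi * P, i.e.:
  pi_s_1 = 7/20*pi_s_1 + 1/5*pi_s_2 + 1/5*pi_s_3 + 1/10*pi_s_4
  pi_s_2 = 1/20*pi_s_1 + 1/10*pi_s_2 + 1/10*pi_s_3 + 9/20*pi_s_4
  pi_s_3 = 7/20*pi_s_1 + 1/20*pi_s_2 + 7/20*pi_s_3 + 1/4*pi_s_4
  pi_s_4 = 1/4*pi_s_1 + 13/20*pi_s_2 + 7/20*pi_s_3 + 1/5*pi_s_4
with normalization: pi_s_1 + pi_s_2 + pi_s_3 + pi_s_4 = 1.

Using the first 3 balance equations plus normalization, the linear system A*pi = b is:
  [-13/20, 1/5, 1/5, 1/10] . pi = 0
  [1/20, -9/10, 1/10, 9/20] . pi = 0
  [7/20, 1/20, -13/20, 1/4] . pi = 0
  [1, 1, 1, 1] . pi = 1

Solving yields:
  pi_s_1 = 228/1169
  pi_s_2 = 491/2338
  pi_s_3 = 591/2338
  pi_s_4 = 400/1169

Verification (pi * P):
  228/1169*7/20 + 491/2338*1/5 + 591/2338*1/5 + 400/1169*1/10 = 228/1169 = pi_s_1  (ok)
  228/1169*1/20 + 491/2338*1/10 + 591/2338*1/10 + 400/1169*9/20 = 491/2338 = pi_s_2  (ok)
  228/1169*7/20 + 491/2338*1/20 + 591/2338*7/20 + 400/1169*1/4 = 591/2338 = pi_s_3  (ok)
  228/1169*1/4 + 491/2338*13/20 + 591/2338*7/20 + 400/1169*1/5 = 400/1169 = pi_s_4  (ok)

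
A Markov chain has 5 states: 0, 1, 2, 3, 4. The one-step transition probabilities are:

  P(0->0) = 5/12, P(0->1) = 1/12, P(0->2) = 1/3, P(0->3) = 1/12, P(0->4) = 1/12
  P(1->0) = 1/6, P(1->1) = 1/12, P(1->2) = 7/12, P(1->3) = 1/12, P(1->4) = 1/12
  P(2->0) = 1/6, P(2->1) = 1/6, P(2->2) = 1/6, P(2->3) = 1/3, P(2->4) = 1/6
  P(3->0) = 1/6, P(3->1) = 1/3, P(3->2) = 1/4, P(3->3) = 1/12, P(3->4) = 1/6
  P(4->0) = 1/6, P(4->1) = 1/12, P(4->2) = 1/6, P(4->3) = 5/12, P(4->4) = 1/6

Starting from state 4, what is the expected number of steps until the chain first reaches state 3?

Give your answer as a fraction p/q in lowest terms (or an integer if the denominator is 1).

Let h_i = expected steps to first reach 3 from state i.
Boundary: h_3 = 0.
First-step equations for the other states:
  h_0 = 1 + 5/12*h_0 + 1/12*h_1 + 1/3*h_2 + 1/12*h_3 + 1/12*h_4
  h_1 = 1 + 1/6*h_0 + 1/12*h_1 + 7/12*h_2 + 1/12*h_3 + 1/12*h_4
  h_2 = 1 + 1/6*h_0 + 1/6*h_1 + 1/6*h_2 + 1/3*h_3 + 1/6*h_4
  h_4 = 1 + 1/6*h_0 + 1/12*h_1 + 1/6*h_2 + 5/12*h_3 + 1/6*h_4

Substituting h_3 = 0 and rearranging gives the linear system (I - Q) h = 1:
  [7/12, -1/12, -1/3, -1/12] . (h_0, h_1, h_2, h_4) = 1
  [-1/6, 11/12, -7/12, -1/12] . (h_0, h_1, h_2, h_4) = 1
  [-1/6, -1/6, 5/6, -1/6] . (h_0, h_1, h_2, h_4) = 1
  [-1/6, -1/12, -1/6, 5/6] . (h_0, h_1, h_2, h_4) = 1

Solving yields:
  h_0 = 3678/719
  h_1 = 3456/719
  h_2 = 2790/719
  h_4 = 2502/719

Starting state is 4, so the expected hitting time is h_4 = 2502/719.

Answer: 2502/719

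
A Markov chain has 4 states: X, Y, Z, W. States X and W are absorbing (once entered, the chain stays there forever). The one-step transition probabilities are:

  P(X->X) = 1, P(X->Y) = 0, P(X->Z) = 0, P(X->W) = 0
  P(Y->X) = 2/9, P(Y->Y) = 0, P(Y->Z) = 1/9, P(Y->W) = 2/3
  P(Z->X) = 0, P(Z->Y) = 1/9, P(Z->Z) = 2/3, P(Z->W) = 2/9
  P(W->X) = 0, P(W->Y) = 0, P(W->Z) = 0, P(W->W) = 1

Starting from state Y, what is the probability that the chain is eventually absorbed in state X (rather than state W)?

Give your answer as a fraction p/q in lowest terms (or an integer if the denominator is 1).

Answer: 3/13

Derivation:
Let a_i = P(absorbed in X | start in state i).
Boundary conditions: a_X = 1, a_W = 0.
For each transient state i, a_i = sum_j P(i->j) * a_j:
  a_Y = 2/9*a_X + 0*a_Y + 1/9*a_Z + 2/3*a_W
  a_Z = 0*a_X + 1/9*a_Y + 2/3*a_Z + 2/9*a_W

Substituting a_X = 1 and a_W = 0, rearrange to (I - Q) a = r where r[i] = P(i -> X):
  [1, -1/9] . (a_Y, a_Z) = 2/9
  [-1/9, 1/3] . (a_Y, a_Z) = 0

Solving yields:
  a_Y = 3/13
  a_Z = 1/13

Starting state is Y, so the absorption probability is a_Y = 3/13.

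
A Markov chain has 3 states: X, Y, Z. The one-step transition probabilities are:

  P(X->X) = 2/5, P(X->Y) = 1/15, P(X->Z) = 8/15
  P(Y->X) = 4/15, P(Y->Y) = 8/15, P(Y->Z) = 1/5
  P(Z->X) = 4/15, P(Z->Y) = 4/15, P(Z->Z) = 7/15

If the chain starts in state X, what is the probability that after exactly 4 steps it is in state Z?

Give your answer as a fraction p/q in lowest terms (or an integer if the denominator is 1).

Answer: 21197/50625

Derivation:
Computing P^4 by repeated multiplication:
P^1 =
  X: [2/5, 1/15, 8/15]
  Y: [4/15, 8/15, 1/5]
  Z: [4/15, 4/15, 7/15]
P^2 =
  X: [8/25, 46/225, 107/225]
  Y: [68/225, 16/45, 77/225]
  Z: [68/225, 64/225, 31/75]
P^3 =
  X: [116/375, 868/3375, 1463/3375]
  Y: [1036/3375, 1016/3375, 49/125]
  Z: [1036/3375, 952/3375, 1387/3375]
P^4 =
  X: [1732/5625, 2768/10125, 21197/50625]
  Y: [15572/50625, 14456/50625, 20597/50625]
  Z: [15572/50625, 568/2025, 2317/5625]

(P^4)[X -> Z] = 21197/50625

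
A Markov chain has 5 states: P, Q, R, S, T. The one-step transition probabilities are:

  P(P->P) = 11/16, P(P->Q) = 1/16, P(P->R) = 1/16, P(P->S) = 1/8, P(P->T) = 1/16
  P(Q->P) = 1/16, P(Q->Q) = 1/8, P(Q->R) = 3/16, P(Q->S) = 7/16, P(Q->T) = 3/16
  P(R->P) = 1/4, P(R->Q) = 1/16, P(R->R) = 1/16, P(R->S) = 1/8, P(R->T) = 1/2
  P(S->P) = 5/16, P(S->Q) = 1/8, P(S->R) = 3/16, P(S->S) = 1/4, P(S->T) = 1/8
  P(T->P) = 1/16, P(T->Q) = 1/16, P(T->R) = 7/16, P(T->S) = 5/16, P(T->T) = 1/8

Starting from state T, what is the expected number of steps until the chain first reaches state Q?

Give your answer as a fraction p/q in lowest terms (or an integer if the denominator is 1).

Let h_i = expected steps to first reach Q from state i.
Boundary: h_Q = 0.
First-step equations for the other states:
  h_P = 1 + 11/16*h_P + 1/16*h_Q + 1/16*h_R + 1/8*h_S + 1/16*h_T
  h_R = 1 + 1/4*h_P + 1/16*h_Q + 1/16*h_R + 1/8*h_S + 1/2*h_T
  h_S = 1 + 5/16*h_P + 1/8*h_Q + 3/16*h_R + 1/4*h_S + 1/8*h_T
  h_T = 1 + 1/16*h_P + 1/16*h_Q + 7/16*h_R + 5/16*h_S + 1/8*h_T

Substituting h_Q = 0 and rearranging gives the linear system (I - Q) h = 1:
  [5/16, -1/16, -1/8, -1/16] . (h_P, h_R, h_S, h_T) = 1
  [-1/4, 15/16, -1/8, -1/2] . (h_P, h_R, h_S, h_T) = 1
  [-5/16, -3/16, 3/4, -1/8] . (h_P, h_R, h_S, h_T) = 1
  [-1/16, -7/16, -5/16, 7/8] . (h_P, h_R, h_S, h_T) = 1

Solving yields:
  h_P = 14304/1049
  h_R = 14192/1049
  h_S = 13248/1049
  h_T = 14048/1049

Starting state is T, so the expected hitting time is h_T = 14048/1049.

Answer: 14048/1049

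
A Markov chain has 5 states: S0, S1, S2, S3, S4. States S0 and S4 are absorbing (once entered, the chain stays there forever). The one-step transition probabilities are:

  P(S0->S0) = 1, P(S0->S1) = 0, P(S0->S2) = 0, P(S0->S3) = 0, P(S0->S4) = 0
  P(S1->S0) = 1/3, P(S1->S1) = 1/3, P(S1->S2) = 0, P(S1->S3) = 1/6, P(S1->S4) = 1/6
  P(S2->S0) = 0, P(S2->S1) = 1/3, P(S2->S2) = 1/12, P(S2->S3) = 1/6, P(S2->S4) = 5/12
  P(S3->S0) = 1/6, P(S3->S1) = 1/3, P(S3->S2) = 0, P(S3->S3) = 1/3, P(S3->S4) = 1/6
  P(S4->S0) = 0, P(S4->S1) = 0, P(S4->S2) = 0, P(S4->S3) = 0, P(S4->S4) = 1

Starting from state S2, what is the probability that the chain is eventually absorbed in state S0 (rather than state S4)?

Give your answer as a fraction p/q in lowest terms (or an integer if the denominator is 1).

Let a_i = P(absorbed in S0 | start in state i).
Boundary conditions: a_S0 = 1, a_S4 = 0.
For each transient state i, a_i = sum_j P(i->j) * a_j:
  a_S1 = 1/3*a_S0 + 1/3*a_S1 + 0*a_S2 + 1/6*a_S3 + 1/6*a_S4
  a_S2 = 0*a_S0 + 1/3*a_S1 + 1/12*a_S2 + 1/6*a_S3 + 5/12*a_S4
  a_S3 = 1/6*a_S0 + 1/3*a_S1 + 0*a_S2 + 1/3*a_S3 + 1/6*a_S4

Substituting a_S0 = 1 and a_S4 = 0, rearrange to (I - Q) a = r where r[i] = P(i -> S0):
  [2/3, 0, -1/6] . (a_S1, a_S2, a_S3) = 1/3
  [-1/3, 11/12, -1/6] . (a_S1, a_S2, a_S3) = 0
  [-1/3, 0, 2/3] . (a_S1, a_S2, a_S3) = 1/6

Solving yields:
  a_S1 = 9/14
  a_S2 = 26/77
  a_S3 = 4/7

Starting state is S2, so the absorption probability is a_S2 = 26/77.

Answer: 26/77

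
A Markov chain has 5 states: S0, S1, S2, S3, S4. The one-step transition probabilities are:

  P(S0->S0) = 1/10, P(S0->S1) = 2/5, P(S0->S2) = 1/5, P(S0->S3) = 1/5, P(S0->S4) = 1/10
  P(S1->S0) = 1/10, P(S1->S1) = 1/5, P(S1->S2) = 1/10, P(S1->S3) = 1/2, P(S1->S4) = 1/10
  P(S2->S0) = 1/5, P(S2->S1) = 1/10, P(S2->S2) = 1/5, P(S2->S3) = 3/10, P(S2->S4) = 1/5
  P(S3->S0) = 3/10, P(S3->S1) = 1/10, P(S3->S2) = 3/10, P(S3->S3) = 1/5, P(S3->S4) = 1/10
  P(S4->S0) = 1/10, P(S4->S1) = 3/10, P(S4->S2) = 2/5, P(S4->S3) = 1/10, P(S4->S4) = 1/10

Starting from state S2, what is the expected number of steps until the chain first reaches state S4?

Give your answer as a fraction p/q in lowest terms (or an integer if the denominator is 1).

Let h_i = expected steps to first reach S4 from state i.
Boundary: h_S4 = 0.
First-step equations for the other states:
  h_S0 = 1 + 1/10*h_S0 + 2/5*h_S1 + 1/5*h_S2 + 1/5*h_S3 + 1/10*h_S4
  h_S1 = 1 + 1/10*h_S0 + 1/5*h_S1 + 1/10*h_S2 + 1/2*h_S3 + 1/10*h_S4
  h_S2 = 1 + 1/5*h_S0 + 1/10*h_S1 + 1/5*h_S2 + 3/10*h_S3 + 1/5*h_S4
  h_S3 = 1 + 3/10*h_S0 + 1/10*h_S1 + 3/10*h_S2 + 1/5*h_S3 + 1/10*h_S4

Substituting h_S4 = 0 and rearranging gives the linear system (I - Q) h = 1:
  [9/10, -2/5, -1/5, -1/5] . (h_S0, h_S1, h_S2, h_S3) = 1
  [-1/10, 4/5, -1/10, -1/2] . (h_S0, h_S1, h_S2, h_S3) = 1
  [-1/5, -1/10, 4/5, -3/10] . (h_S0, h_S1, h_S2, h_S3) = 1
  [-3/10, -1/10, -3/10, 4/5] . (h_S0, h_S1, h_S2, h_S3) = 1

Solving yields:
  h_S0 = 6270/757
  h_S1 = 6305/757
  h_S2 = 5625/757
  h_S3 = 6195/757

Starting state is S2, so the expected hitting time is h_S2 = 5625/757.

Answer: 5625/757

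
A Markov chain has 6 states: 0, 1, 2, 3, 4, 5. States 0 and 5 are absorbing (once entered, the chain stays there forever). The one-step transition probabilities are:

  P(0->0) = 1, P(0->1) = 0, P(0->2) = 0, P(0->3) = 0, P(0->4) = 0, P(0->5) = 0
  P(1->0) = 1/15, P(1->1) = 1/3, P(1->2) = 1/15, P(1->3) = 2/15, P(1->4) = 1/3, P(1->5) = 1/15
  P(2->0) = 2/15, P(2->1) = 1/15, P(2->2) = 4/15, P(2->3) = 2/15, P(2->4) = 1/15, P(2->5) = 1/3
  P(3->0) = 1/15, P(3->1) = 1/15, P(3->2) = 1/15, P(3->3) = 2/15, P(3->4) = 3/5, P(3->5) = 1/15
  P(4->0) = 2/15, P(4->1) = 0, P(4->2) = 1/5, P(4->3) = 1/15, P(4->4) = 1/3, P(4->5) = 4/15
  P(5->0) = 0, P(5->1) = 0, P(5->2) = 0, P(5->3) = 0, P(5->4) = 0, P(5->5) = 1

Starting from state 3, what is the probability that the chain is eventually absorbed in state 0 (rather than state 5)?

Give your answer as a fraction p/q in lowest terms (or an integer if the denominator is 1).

Let a_i = P(absorbed in 0 | start in state i).
Boundary conditions: a_0 = 1, a_5 = 0.
For each transient state i, a_i = sum_j P(i->j) * a_j:
  a_1 = 1/15*a_0 + 1/3*a_1 + 1/15*a_2 + 2/15*a_3 + 1/3*a_4 + 1/15*a_5
  a_2 = 2/15*a_0 + 1/15*a_1 + 4/15*a_2 + 2/15*a_3 + 1/15*a_4 + 1/3*a_5
  a_3 = 1/15*a_0 + 1/15*a_1 + 1/15*a_2 + 2/15*a_3 + 3/5*a_4 + 1/15*a_5
  a_4 = 2/15*a_0 + 0*a_1 + 1/5*a_2 + 1/15*a_3 + 1/3*a_4 + 4/15*a_5

Substituting a_0 = 1 and a_5 = 0, rearrange to (I - Q) a = r where r[i] = P(i -> 0):
  [2/3, -1/15, -2/15, -1/3] . (a_1, a_2, a_3, a_4) = 1/15
  [-1/15, 11/15, -2/15, -1/15] . (a_1, a_2, a_3, a_4) = 2/15
  [-1/15, -1/15, 13/15, -3/5] . (a_1, a_2, a_3, a_4) = 1/15
  [0, -1/5, -1/15, 2/3] . (a_1, a_2, a_3, a_4) = 2/15

Solving yields:
  a_1 = 4199/11455
  a_2 = 3549/11455
  a_3 = 4083/11455
  a_4 = 3764/11455

Starting state is 3, so the absorption probability is a_3 = 4083/11455.

Answer: 4083/11455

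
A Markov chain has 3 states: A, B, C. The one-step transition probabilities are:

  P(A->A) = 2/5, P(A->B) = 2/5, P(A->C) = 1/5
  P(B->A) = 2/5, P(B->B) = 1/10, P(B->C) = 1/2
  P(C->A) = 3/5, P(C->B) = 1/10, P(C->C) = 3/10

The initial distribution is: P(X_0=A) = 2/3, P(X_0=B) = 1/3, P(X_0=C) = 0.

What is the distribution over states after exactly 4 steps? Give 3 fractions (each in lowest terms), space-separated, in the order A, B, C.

Answer: 1149/2500 299/1250 753/2500

Derivation:
Propagating the distribution step by step (d_{t+1} = d_t * P):
d_0 = (A=2/3, B=1/3, C=0)
  d_1[A] = 2/3*2/5 + 1/3*2/5 + 0*3/5 = 2/5
  d_1[B] = 2/3*2/5 + 1/3*1/10 + 0*1/10 = 3/10
  d_1[C] = 2/3*1/5 + 1/3*1/2 + 0*3/10 = 3/10
d_1 = (A=2/5, B=3/10, C=3/10)
  d_2[A] = 2/5*2/5 + 3/10*2/5 + 3/10*3/5 = 23/50
  d_2[B] = 2/5*2/5 + 3/10*1/10 + 3/10*1/10 = 11/50
  d_2[C] = 2/5*1/5 + 3/10*1/2 + 3/10*3/10 = 8/25
d_2 = (A=23/50, B=11/50, C=8/25)
  d_3[A] = 23/50*2/5 + 11/50*2/5 + 8/25*3/5 = 58/125
  d_3[B] = 23/50*2/5 + 11/50*1/10 + 8/25*1/10 = 119/500
  d_3[C] = 23/50*1/5 + 11/50*1/2 + 8/25*3/10 = 149/500
d_3 = (A=58/125, B=119/500, C=149/500)
  d_4[A] = 58/125*2/5 + 119/500*2/5 + 149/500*3/5 = 1149/2500
  d_4[B] = 58/125*2/5 + 119/500*1/10 + 149/500*1/10 = 299/1250
  d_4[C] = 58/125*1/5 + 119/500*1/2 + 149/500*3/10 = 753/2500
d_4 = (A=1149/2500, B=299/1250, C=753/2500)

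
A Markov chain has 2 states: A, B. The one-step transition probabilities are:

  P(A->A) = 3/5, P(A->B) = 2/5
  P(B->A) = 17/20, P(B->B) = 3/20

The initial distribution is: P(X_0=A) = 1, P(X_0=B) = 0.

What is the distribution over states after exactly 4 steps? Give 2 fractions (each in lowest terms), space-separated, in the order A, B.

Propagating the distribution step by step (d_{t+1} = d_t * P):
d_0 = (A=1, B=0)
  d_1[A] = 1*3/5 + 0*17/20 = 3/5
  d_1[B] = 1*2/5 + 0*3/20 = 2/5
d_1 = (A=3/5, B=2/5)
  d_2[A] = 3/5*3/5 + 2/5*17/20 = 7/10
  d_2[B] = 3/5*2/5 + 2/5*3/20 = 3/10
d_2 = (A=7/10, B=3/10)
  d_3[A] = 7/10*3/5 + 3/10*17/20 = 27/40
  d_3[B] = 7/10*2/5 + 3/10*3/20 = 13/40
d_3 = (A=27/40, B=13/40)
  d_4[A] = 27/40*3/5 + 13/40*17/20 = 109/160
  d_4[B] = 27/40*2/5 + 13/40*3/20 = 51/160
d_4 = (A=109/160, B=51/160)

Answer: 109/160 51/160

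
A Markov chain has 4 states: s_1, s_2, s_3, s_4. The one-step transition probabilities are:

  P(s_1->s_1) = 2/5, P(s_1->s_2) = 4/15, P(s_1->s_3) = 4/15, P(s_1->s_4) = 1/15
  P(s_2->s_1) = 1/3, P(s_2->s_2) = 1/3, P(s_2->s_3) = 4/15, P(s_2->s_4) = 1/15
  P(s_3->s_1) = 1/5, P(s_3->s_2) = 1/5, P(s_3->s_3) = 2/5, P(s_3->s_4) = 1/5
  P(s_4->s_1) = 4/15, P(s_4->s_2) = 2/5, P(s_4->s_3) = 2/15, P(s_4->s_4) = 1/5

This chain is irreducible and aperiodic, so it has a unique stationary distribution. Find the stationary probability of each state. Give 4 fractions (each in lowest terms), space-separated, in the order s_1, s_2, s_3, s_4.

The stationary distribution satisfies pi = pi * P, i.e.:
  pi_s_1 = 2/5*pi_s_1 + 1/3*pi_s_2 + 1/5*pi_s_3 + 4/15*pi_s_4
  pi_s_2 = 4/15*pi_s_1 + 1/3*pi_s_2 + 1/5*pi_s_3 + 2/5*pi_s_4
  pi_s_3 = 4/15*pi_s_1 + 4/15*pi_s_2 + 2/5*pi_s_3 + 2/15*pi_s_4
  pi_s_4 = 1/15*pi_s_1 + 1/15*pi_s_2 + 1/5*pi_s_3 + 1/5*pi_s_4
with normalization: pi_s_1 + pi_s_2 + pi_s_3 + pi_s_4 = 1.

Using the first 3 balance equations plus normalization, the linear system A*pi = b is:
  [-3/5, 1/3, 1/5, 4/15] . pi = 0
  [4/15, -2/3, 1/5, 2/5] . pi = 0
  [4/15, 4/15, -3/5, 2/15] . pi = 0
  [1, 1, 1, 1] . pi = 1

Solving yields:
  pi_s_1 = 372/1211
  pi_s_2 = 342/1211
  pi_s_3 = 50/173
  pi_s_4 = 21/173

Verification (pi * P):
  372/1211*2/5 + 342/1211*1/3 + 50/173*1/5 + 21/173*4/15 = 372/1211 = pi_s_1  (ok)
  372/1211*4/15 + 342/1211*1/3 + 50/173*1/5 + 21/173*2/5 = 342/1211 = pi_s_2  (ok)
  372/1211*4/15 + 342/1211*4/15 + 50/173*2/5 + 21/173*2/15 = 50/173 = pi_s_3  (ok)
  372/1211*1/15 + 342/1211*1/15 + 50/173*1/5 + 21/173*1/5 = 21/173 = pi_s_4  (ok)

Answer: 372/1211 342/1211 50/173 21/173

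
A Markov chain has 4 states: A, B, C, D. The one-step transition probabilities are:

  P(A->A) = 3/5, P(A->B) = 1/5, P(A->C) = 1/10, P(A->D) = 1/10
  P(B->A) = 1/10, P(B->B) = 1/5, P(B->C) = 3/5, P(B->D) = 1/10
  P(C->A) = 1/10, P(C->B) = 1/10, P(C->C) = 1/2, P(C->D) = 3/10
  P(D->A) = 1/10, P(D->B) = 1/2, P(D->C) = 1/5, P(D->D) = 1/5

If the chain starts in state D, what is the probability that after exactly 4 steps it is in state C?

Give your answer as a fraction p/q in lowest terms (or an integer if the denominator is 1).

Computing P^4 by repeated multiplication:
P^1 =
  A: [3/5, 1/5, 1/10, 1/10]
  B: [1/10, 1/5, 3/5, 1/10]
  C: [1/10, 1/10, 1/2, 3/10]
  D: [1/10, 1/2, 1/5, 1/5]
P^2 =
  A: [2/5, 11/50, 1/4, 13/100]
  B: [3/20, 17/100, 9/20, 23/100]
  C: [3/20, 6/25, 19/50, 23/100]
  D: [3/20, 6/25, 9/20, 4/25]
P^3 =
  A: [3/10, 107/500, 323/1000, 163/1000]
  B: [7/40, 28/125, 97/250, 213/1000]
  C: [7/40, 231/1000, 79/200, 199/1000]
  D: [7/40, 203/1000, 52/125, 103/500]
P^4 =
  A: [1/4, 1083/5000, 141/400, 1809/10000]
  B: [3/16, 2251/10000, 777/2000, 1989/10000]
  C: [3/16, 1101/5000, 1967/5000, 1989/10000]
  D: [3/16, 1101/5000, 777/2000, 1019/5000]

(P^4)[D -> C] = 777/2000

Answer: 777/2000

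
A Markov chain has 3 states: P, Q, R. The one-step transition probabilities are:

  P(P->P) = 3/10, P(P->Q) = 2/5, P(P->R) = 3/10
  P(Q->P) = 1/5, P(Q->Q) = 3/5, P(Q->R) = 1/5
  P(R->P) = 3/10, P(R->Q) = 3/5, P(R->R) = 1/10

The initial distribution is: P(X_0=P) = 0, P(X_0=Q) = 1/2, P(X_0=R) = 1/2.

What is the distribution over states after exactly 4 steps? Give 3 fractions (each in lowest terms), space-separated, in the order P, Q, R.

Propagating the distribution step by step (d_{t+1} = d_t * P):
d_0 = (P=0, Q=1/2, R=1/2)
  d_1[P] = 0*3/10 + 1/2*1/5 + 1/2*3/10 = 1/4
  d_1[Q] = 0*2/5 + 1/2*3/5 + 1/2*3/5 = 3/5
  d_1[R] = 0*3/10 + 1/2*1/5 + 1/2*1/10 = 3/20
d_1 = (P=1/4, Q=3/5, R=3/20)
  d_2[P] = 1/4*3/10 + 3/5*1/5 + 3/20*3/10 = 6/25
  d_2[Q] = 1/4*2/5 + 3/5*3/5 + 3/20*3/5 = 11/20
  d_2[R] = 1/4*3/10 + 3/5*1/5 + 3/20*1/10 = 21/100
d_2 = (P=6/25, Q=11/20, R=21/100)
  d_3[P] = 6/25*3/10 + 11/20*1/5 + 21/100*3/10 = 49/200
  d_3[Q] = 6/25*2/5 + 11/20*3/5 + 21/100*3/5 = 69/125
  d_3[R] = 6/25*3/10 + 11/20*1/5 + 21/100*1/10 = 203/1000
d_3 = (P=49/200, Q=69/125, R=203/1000)
  d_4[P] = 49/200*3/10 + 69/125*1/5 + 203/1000*3/10 = 153/625
  d_4[Q] = 49/200*2/5 + 69/125*3/5 + 203/1000*3/5 = 551/1000
  d_4[R] = 49/200*3/10 + 69/125*1/5 + 203/1000*1/10 = 1021/5000
d_4 = (P=153/625, Q=551/1000, R=1021/5000)

Answer: 153/625 551/1000 1021/5000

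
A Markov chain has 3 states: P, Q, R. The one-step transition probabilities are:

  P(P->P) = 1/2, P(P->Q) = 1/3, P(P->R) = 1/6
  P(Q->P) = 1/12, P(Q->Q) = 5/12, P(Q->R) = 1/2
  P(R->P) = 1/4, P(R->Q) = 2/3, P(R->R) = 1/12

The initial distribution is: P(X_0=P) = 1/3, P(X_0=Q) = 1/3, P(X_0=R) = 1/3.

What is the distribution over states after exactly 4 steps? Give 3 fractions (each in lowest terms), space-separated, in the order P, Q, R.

Answer: 1787/7776 29269/62208 18643/62208

Derivation:
Propagating the distribution step by step (d_{t+1} = d_t * P):
d_0 = (P=1/3, Q=1/3, R=1/3)
  d_1[P] = 1/3*1/2 + 1/3*1/12 + 1/3*1/4 = 5/18
  d_1[Q] = 1/3*1/3 + 1/3*5/12 + 1/3*2/3 = 17/36
  d_1[R] = 1/3*1/6 + 1/3*1/2 + 1/3*1/12 = 1/4
d_1 = (P=5/18, Q=17/36, R=1/4)
  d_2[P] = 5/18*1/2 + 17/36*1/12 + 1/4*1/4 = 13/54
  d_2[Q] = 5/18*1/3 + 17/36*5/12 + 1/4*2/3 = 197/432
  d_2[R] = 5/18*1/6 + 17/36*1/2 + 1/4*1/12 = 131/432
d_2 = (P=13/54, Q=197/432, R=131/432)
  d_3[P] = 13/54*1/2 + 197/432*1/12 + 131/432*1/4 = 607/2592
  d_3[Q] = 13/54*1/3 + 197/432*5/12 + 131/432*2/3 = 2449/5184
  d_3[R] = 13/54*1/6 + 197/432*1/2 + 131/432*1/12 = 169/576
d_3 = (P=607/2592, Q=2449/5184, R=169/576)
  d_4[P] = 607/2592*1/2 + 2449/5184*1/12 + 169/576*1/4 = 1787/7776
  d_4[Q] = 607/2592*1/3 + 2449/5184*5/12 + 169/576*2/3 = 29269/62208
  d_4[R] = 607/2592*1/6 + 2449/5184*1/2 + 169/576*1/12 = 18643/62208
d_4 = (P=1787/7776, Q=29269/62208, R=18643/62208)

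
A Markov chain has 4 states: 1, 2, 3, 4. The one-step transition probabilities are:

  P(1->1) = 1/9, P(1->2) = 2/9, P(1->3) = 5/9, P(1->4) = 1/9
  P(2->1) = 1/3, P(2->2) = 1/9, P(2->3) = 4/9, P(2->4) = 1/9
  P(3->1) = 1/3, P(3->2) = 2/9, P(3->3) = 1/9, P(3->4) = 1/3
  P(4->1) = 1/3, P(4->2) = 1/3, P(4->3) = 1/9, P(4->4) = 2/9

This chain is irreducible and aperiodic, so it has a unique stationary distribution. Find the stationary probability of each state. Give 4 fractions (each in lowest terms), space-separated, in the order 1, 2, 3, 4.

Answer: 3/11 247/1122 343/1122 113/561

Derivation:
The stationary distribution satisfies pi = pi * P, i.e.:
  pi_1 = 1/9*pi_1 + 1/3*pi_2 + 1/3*pi_3 + 1/3*pi_4
  pi_2 = 2/9*pi_1 + 1/9*pi_2 + 2/9*pi_3 + 1/3*pi_4
  pi_3 = 5/9*pi_1 + 4/9*pi_2 + 1/9*pi_3 + 1/9*pi_4
  pi_4 = 1/9*pi_1 + 1/9*pi_2 + 1/3*pi_3 + 2/9*pi_4
with normalization: pi_1 + pi_2 + pi_3 + pi_4 = 1.

Using the first 3 balance equations plus normalization, the linear system A*pi = b is:
  [-8/9, 1/3, 1/3, 1/3] . pi = 0
  [2/9, -8/9, 2/9, 1/3] . pi = 0
  [5/9, 4/9, -8/9, 1/9] . pi = 0
  [1, 1, 1, 1] . pi = 1

Solving yields:
  pi_1 = 3/11
  pi_2 = 247/1122
  pi_3 = 343/1122
  pi_4 = 113/561

Verification (pi * P):
  3/11*1/9 + 247/1122*1/3 + 343/1122*1/3 + 113/561*1/3 = 3/11 = pi_1  (ok)
  3/11*2/9 + 247/1122*1/9 + 343/1122*2/9 + 113/561*1/3 = 247/1122 = pi_2  (ok)
  3/11*5/9 + 247/1122*4/9 + 343/1122*1/9 + 113/561*1/9 = 343/1122 = pi_3  (ok)
  3/11*1/9 + 247/1122*1/9 + 343/1122*1/3 + 113/561*2/9 = 113/561 = pi_4  (ok)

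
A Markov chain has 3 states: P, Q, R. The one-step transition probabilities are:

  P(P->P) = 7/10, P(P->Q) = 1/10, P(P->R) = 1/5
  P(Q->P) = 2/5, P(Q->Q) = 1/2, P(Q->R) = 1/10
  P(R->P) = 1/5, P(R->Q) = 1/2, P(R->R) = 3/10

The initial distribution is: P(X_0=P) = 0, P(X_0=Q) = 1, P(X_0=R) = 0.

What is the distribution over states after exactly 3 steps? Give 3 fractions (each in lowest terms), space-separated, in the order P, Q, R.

Answer: 259/500 3/10 91/500

Derivation:
Propagating the distribution step by step (d_{t+1} = d_t * P):
d_0 = (P=0, Q=1, R=0)
  d_1[P] = 0*7/10 + 1*2/5 + 0*1/5 = 2/5
  d_1[Q] = 0*1/10 + 1*1/2 + 0*1/2 = 1/2
  d_1[R] = 0*1/5 + 1*1/10 + 0*3/10 = 1/10
d_1 = (P=2/5, Q=1/2, R=1/10)
  d_2[P] = 2/5*7/10 + 1/2*2/5 + 1/10*1/5 = 1/2
  d_2[Q] = 2/5*1/10 + 1/2*1/2 + 1/10*1/2 = 17/50
  d_2[R] = 2/5*1/5 + 1/2*1/10 + 1/10*3/10 = 4/25
d_2 = (P=1/2, Q=17/50, R=4/25)
  d_3[P] = 1/2*7/10 + 17/50*2/5 + 4/25*1/5 = 259/500
  d_3[Q] = 1/2*1/10 + 17/50*1/2 + 4/25*1/2 = 3/10
  d_3[R] = 1/2*1/5 + 17/50*1/10 + 4/25*3/10 = 91/500
d_3 = (P=259/500, Q=3/10, R=91/500)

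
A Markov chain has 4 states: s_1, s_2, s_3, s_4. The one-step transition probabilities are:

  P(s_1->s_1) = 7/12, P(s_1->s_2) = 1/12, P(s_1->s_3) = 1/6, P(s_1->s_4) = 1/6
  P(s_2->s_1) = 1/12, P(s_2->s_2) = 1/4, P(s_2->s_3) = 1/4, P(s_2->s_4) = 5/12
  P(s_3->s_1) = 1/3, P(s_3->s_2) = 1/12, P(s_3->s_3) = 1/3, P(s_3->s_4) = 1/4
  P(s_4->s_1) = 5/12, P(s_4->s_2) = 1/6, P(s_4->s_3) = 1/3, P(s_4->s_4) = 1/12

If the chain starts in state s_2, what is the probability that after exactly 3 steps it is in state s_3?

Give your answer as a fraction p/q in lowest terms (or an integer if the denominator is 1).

Answer: 17/64

Derivation:
Computing P^3 by repeated multiplication:
P^1 =
  s_1: [7/12, 1/12, 1/6, 1/6]
  s_2: [1/12, 1/4, 1/4, 5/12]
  s_3: [1/3, 1/12, 1/3, 1/4]
  s_4: [5/12, 1/6, 1/3, 1/12]
P^2 =
  s_1: [17/36, 1/9, 11/48, 3/16]
  s_2: [47/144, 23/144, 43/144, 31/144]
  s_3: [5/12, 17/144, 13/48, 7/36]
  s_4: [29/72, 17/144, 1/4, 11/48]
P^3 =
  s_1: [253/576, 203/1728, 53/216, 19/96]
  s_2: [679/1728, 221/1728, 17/64, 41/192]
  s_3: [733/1728, 103/864, 439/1728, 175/864]
  s_4: [61/144, 211/1728, 443/1728, 19/96]

(P^3)[s_2 -> s_3] = 17/64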